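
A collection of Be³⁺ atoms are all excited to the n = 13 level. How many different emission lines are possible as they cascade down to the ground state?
78

The electron can occupy levels n = 1, 2, ..., 13 during de-excitation — that is m = 13 - 1 + 1 = 13 distinct levels.

The number of distinct spectral lines equals the number of ways to choose 2 of these m levels (each pair gives one possible emission transition):

Number of lines = m(m-1)/2 = 13×12/2 = 78

These correspond to all possible transitions between the 13 levels:
13 → 12, 13 → 11, 13 → 10, 13 → 9, 13 → 8, 13 → 7, 13 → 6, 13 → 5...

Each transition produces a photon with a unique energy (and thus wavelength). This count does not depend on Z.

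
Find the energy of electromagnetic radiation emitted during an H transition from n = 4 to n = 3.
0.661388 eV

The energy levels are E_n = -13.6057 eV / n².

Energy at n = 4: E_4 = -13.6057 / 4² = -0.850356250 eV
Energy at n = 3: E_3 = -13.6057 / 3² = -1.511744444 eV

For emission (electron falling to lower state), the photon energy is:
E_photon = E_4 - E_3 = |-0.850356250 - (-1.511744444)|
E_photon = 0.661388 eV

This energy is carried away by the emitted photon.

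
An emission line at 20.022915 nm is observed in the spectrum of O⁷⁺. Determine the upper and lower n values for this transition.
n = 5 → n = 3

First, find the photon energy from the wavelength (hc = 1239.84 eV·nm):
E = hc/λ = 1239.84 eV·nm / 20.022915 nm = 61.921054 eV

The energy levels of O⁷⁺ satisfy E_n = -13.6057 × 8² / n² eV, so an emission n_i → n_f releases
ΔE = 13.6057 × 8² × (1/n_f² − 1/n_i²) eV.

Setting ΔE equal to the photon energy:
1/n_f² − 1/n_i² = 61.921054 / (13.6057 × 8²) = 0.071111113

Since 1/n_i² must be positive, we need 1/n_f² > 0.071111113, i.e. n_f ≤ 3. For each allowed n_f, solve n_i = (1/n_f² − 0.071111113)^(−1/2) and check whether it is a whole number:
  n_f = 1: 1/n_i² = 1.000000000 − 0.071111113 = 0.928888887 → n_i = 1.038  (not an integer) ✗
  n_f = 2: 1/n_i² = 0.250000000 − 0.071111113 = 0.178888887 → n_i = 2.364  (not an integer) ✗
  n_f = 3: 1/n_i² = 0.111111111 − 0.071111113 = 0.039999998 → n_i = 5.000  → integer, n_i = 5 ✓

Only n_f = 3 gives an integer upper level, n_i = 5.

The transition is from n = 5 to n = 3 (emission).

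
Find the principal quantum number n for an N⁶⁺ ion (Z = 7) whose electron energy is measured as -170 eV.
n = 2

The exact energy levels follow E_n = -13.6057 Z² / n² eV with Z = 7.

The measured value (-170 eV) is reported to only 2 significant figures, so we must test candidate n values and see which one matches to that precision.

Candidate energies:
  n = 1:  E = -13.6057 × 7² / 1² = -666.67930 eV
  n = 2:  E = -13.6057 × 7² / 2² = -166.66983 eV  ← matches
  n = 3:  E = -13.6057 × 7² / 3² = -74.07548 eV
  n = 4:  E = -13.6057 × 7² / 4² = -41.66746 eV

Checking against the measurement of -170 eV (2 sig figs), only n = 2 agrees:
E_2 = -166.66983 eV, which rounds to -170 eV ✓

Therefore n = 2.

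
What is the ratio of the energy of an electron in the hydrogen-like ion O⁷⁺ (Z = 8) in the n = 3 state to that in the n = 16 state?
28.444

Using E_n = -13.6057 Z² / n² eV with Z = 8:

E_3 = -13.6057 × 8² / 3² = -870.7648 / 9 = -96.751644444 eV
E_16 = -13.6057 × 8² / 16² = -870.7648 / 256 = -3.401425000 eV

The ratio is:
E_3/E_16 = (-96.751644444) / (-3.401425000)
E_3/E_16 = (-870.7648/9) / (-870.7648/256)
E_3/E_16 = 256/9
E_3/E_16 = 28.444
(Note: the Z² factors cancel in the ratio.)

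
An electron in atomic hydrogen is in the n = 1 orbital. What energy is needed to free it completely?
13.605700 eV

The ionization energy is the energy needed to remove the electron completely (n → ∞).

For hydrogen, E_n = -13.6057 eV / n².

At n = 1: E_1 = -13.6057 / 1² = -13.605700000 eV
At n = ∞: E_∞ = 0 eV

Ionization energy = E_∞ - E_1 = 0 - (-13.605700000) = 13.605700000 eV
Ionization energy ≈ 13.605700 eV

This is also called the binding energy of the electron in state n = 1.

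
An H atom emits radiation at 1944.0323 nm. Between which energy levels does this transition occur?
n = 8 → n = 4

First, find the photon energy from the wavelength (hc = 1239.84 eV·nm):
E = hc/λ = 1239.84 eV·nm / 1944.0323 nm = 0.63776718 eV

The energy levels of hydrogen satisfy E_n = -13.6057 / n² eV, so an emission n_i → n_f releases
ΔE = 13.6057 × (1/n_f² − 1/n_i²) eV.

Setting ΔE equal to the photon energy:
1/n_f² − 1/n_i² = 0.63776718 / 13.6057 = 0.046874999

Since 1/n_i² must be positive, we need 1/n_f² > 0.046874999, i.e. n_f ≤ 4. For each allowed n_f, solve n_i = (1/n_f² − 0.046874999)^(−1/2) and check whether it is a whole number:
  n_f = 1: 1/n_i² = 1.000000000 − 0.046874999 = 0.953125001 → n_i = 1.024  (not an integer) ✗
  n_f = 2: 1/n_i² = 0.250000000 − 0.046874999 = 0.203125001 → n_i = 2.219  (not an integer) ✗
  n_f = 3: 1/n_i² = 0.111111111 − 0.046874999 = 0.064236112 → n_i = 3.946  (not an integer) ✗
  n_f = 4: 1/n_i² = 0.062500000 − 0.046874999 = 0.015625001 → n_i = 8.000  → integer, n_i = 8 ✓

Only n_f = 4 gives an integer upper level, n_i = 8.

The transition is from n = 8 to n = 4 (emission).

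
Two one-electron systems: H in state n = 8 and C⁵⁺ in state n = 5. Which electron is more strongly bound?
C⁵⁺ at n = 5 (E = -19.5922 eV)

Using E_n = -13.6057 Z² / n² eV:

H (Z = 1) at n = 8:
E = -13.6057 × 1² / 8² = -13.6057 × 1 / 64 = -0.2125891 eV

C⁵⁺ (Z = 6) at n = 5:
E = -13.6057 × 6² / 5² = -13.6057 × 36 / 25 = -19.5922080 eV

Since -19.5922080 eV < -0.2125891 eV,
C⁵⁺ at n = 5 is more tightly bound (requires more energy to ionize).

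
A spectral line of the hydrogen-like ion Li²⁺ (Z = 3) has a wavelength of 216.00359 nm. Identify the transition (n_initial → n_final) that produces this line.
n = 8 → n = 4

First, find the photon energy from the wavelength (hc = 1239.84 eV·nm):
E = hc/λ = 1239.84 eV·nm / 216.00359 nm = 5.7399046 eV

The energy levels of Li²⁺ satisfy E_n = -13.6057 × 3² / n² eV, so an emission n_i → n_f releases
ΔE = 13.6057 × 3² × (1/n_f² − 1/n_i²) eV.

Setting ΔE equal to the photon energy:
1/n_f² − 1/n_i² = 5.7399046 / (13.6057 × 3²) = 0.046874999

Since 1/n_i² must be positive, we need 1/n_f² > 0.046874999, i.e. n_f ≤ 4. For each allowed n_f, solve n_i = (1/n_f² − 0.046874999)^(−1/2) and check whether it is a whole number:
  n_f = 1: 1/n_i² = 1.000000000 − 0.046874999 = 0.953125001 → n_i = 1.024  (not an integer) ✗
  n_f = 2: 1/n_i² = 0.250000000 − 0.046874999 = 0.203125001 → n_i = 2.219  (not an integer) ✗
  n_f = 3: 1/n_i² = 0.111111111 − 0.046874999 = 0.064236112 → n_i = 3.946  (not an integer) ✗
  n_f = 4: 1/n_i² = 0.062500000 − 0.046874999 = 0.015625001 → n_i = 8.000  → integer, n_i = 8 ✓

Only n_f = 4 gives an integer upper level, n_i = 8.

The transition is from n = 8 to n = 4 (emission).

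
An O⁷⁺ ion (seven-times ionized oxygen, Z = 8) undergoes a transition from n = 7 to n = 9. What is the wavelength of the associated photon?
176.60211 nm

First, find the transition energy using E_n = -13.6057 Z² / n² eV:
E_7 = -13.6057 × 8² / 7² = -17.770710204 eV
E_9 = -13.6057 × 8² / 9² = -10.750182716 eV

Photon energy: |ΔE| = |E_9 - E_7| = 7.020527488 eV

Convert to wavelength using E = hc/λ with hc = 1239.84 eV·nm:
λ = hc/E = 1239.84 eV·nm / 7.020527488 eV
λ = 176.60211 nm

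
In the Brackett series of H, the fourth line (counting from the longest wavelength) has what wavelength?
1944.032 nm

The lines of a series are numbered from the longest wavelength (smallest ΔE) outward; the fourth line is the transition from n = n_f + 4 to n_f.
The Brackett series has all transitions ending at n_f = 4.

For H, the fourth line (δ-line) is the jump from n = 8 to n = 4:
E_8 = -13.6057 / 8² = -0.212589063 eV
E_4 = -13.6057 / 4² = -0.850356250 eV
ΔE = E_8 - E_4 = 0.637767187 eV

λ = hc/E = 1239.84 eV·nm / 0.637767187 eV
λ = 1944.032 nm

This is the δ-line of the Brackett series in H.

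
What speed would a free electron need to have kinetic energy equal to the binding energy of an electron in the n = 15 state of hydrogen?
1.46e+05 m/s (or 0.04865% of c)

The binding energy at n = 15 for hydrogen is:
E_15 = -13.6057/15² = -0.0604698 eV
|E_15| = 0.0604698 eV

Convert to Joules:
KE = 0.0604698 eV × (1.602177 × 10⁻¹⁹ J/eV) = 9.6883e-21 J

Using KE = ½mv²:
v = √(2·KE/m_e)
v = √(2 × 9.6883e-21 J / 9.10938 × 10⁻³¹ kg)
v = 1.46e+05 m/s

This is approximately 0.04865% the speed of light.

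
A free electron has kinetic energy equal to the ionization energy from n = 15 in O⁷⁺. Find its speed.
1.17e+06 m/s (or 0.39% of c)

The binding energy at n = 15 for O⁷⁺ is:
E_15 = -13.6057 × 8²/15² = -3.87007 eV
|E_15| = 3.87007 eV

Convert to Joules:
KE = 3.87007 eV × (1.602177 × 10⁻¹⁹ J/eV) = 6.2005e-19 J

Using KE = ½mv²:
v = √(2·KE/m_e)
v = √(2 × 6.2005e-19 J / 9.10938 × 10⁻³¹ kg)
v = 1.17e+06 m/s

This is approximately 0.39% the speed of light.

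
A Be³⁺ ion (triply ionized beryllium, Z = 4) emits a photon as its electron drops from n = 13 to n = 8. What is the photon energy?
2.11331 eV

The energy levels are E_n = -13.6057 Z² eV / n².

Energy at n = 13: E_13 = -13.6057 × 4² / 13² = -1.28811361 eV
Energy at n = 8: E_8 = -13.6057 × 4² / 8² = -3.40142500 eV

For emission (electron falling to lower state), the photon energy is:
E_photon = E_13 - E_8 = |-1.28811361 - (-3.40142500)|
E_photon = 2.11331 eV

This energy is carried away by the emitted photon.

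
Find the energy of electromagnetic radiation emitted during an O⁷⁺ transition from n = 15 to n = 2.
213.82 eV

The energy levels are E_n = -13.6057 Z² eV / n².

Energy at n = 15: E_15 = -13.6057 × 8² / 15² = -3.87007 eV
Energy at n = 2: E_2 = -13.6057 × 8² / 2² = -217.69120 eV

For emission (electron falling to lower state), the photon energy is:
E_photon = E_15 - E_2 = |-3.87007 - (-217.69120)|
E_photon = 213.82 eV

This energy is carried away by the emitted photon.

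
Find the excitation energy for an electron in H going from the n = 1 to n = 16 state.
13.553 eV

The energy levels of a hydrogen-like atom are E_n = -13.6057 eV / n².

Energy at n = 1: E_1 = -13.6057 / 1² = -13.605700 eV
Energy at n = 16: E_16 = -13.6057 / 16² = -0.053147 eV

The excitation energy is the difference:
ΔE = E_16 - E_1
ΔE = -0.053147 - (-13.605700)
ΔE = 13.553 eV

Since this is positive, energy must be absorbed (photon absorption).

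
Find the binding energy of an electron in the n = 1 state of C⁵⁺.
489.8052 eV

The ionization energy is the energy needed to remove the electron completely (n → ∞).

For a hydrogen-like ion with Z = 6, E_n = -13.6057 Z² / n² eV.

At n = 1: E_1 = -13.6057 × 6² / 1² = -489.8052000 eV
At n = ∞: E_∞ = 0 eV

Ionization energy = E_∞ - E_1 = 0 - (-489.8052000) = 489.8052000 eV
Ionization energy ≈ 489.8052 eV

This is also called the binding energy of the electron in state n = 1.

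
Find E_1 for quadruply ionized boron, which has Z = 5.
-340.143 eV

For hydrogen-like ions, the energy levels scale with Z²:
E_n = -13.6057 Z² / n² eV

For B⁴⁺ (Z = 5) at n = 1:
E_1 = -13.6057 × 5² / 1²
E_1 = -13.6057 × 25 / 1
E_1 = -340.1425 / 1
E_1 = -340.143 eV

The energy is 25 times more negative than hydrogen at the same n due to the stronger nuclear charge.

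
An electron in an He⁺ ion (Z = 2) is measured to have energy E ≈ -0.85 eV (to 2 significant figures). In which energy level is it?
n = 8

The exact energy levels follow E_n = -13.6057 Z² / n² eV with Z = 2.

The measured value (-0.85 eV) is reported to only 2 significant figures, so we must test candidate n values and see which one matches to that precision.

Candidate energies:
  n = 6:  E = -13.6057 × 2² / 6² = -1.511744 eV
  n = 7:  E = -13.6057 × 2² / 7² = -1.110669 eV
  n = 8:  E = -13.6057 × 2² / 8² = -0.850356 eV  ← matches
  n = 9:  E = -13.6057 × 2² / 9² = -0.671886 eV
  n = 10:  E = -13.6057 × 2² / 10² = -0.544228 eV

Checking against the measurement of -0.85 eV (2 sig figs), only n = 8 agrees:
E_8 = -0.850356 eV, which rounds to -0.85 eV ✓

Therefore n = 8.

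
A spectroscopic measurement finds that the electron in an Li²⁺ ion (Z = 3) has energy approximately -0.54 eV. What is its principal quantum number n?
n = 15

The exact energy levels follow E_n = -13.6057 Z² / n² eV with Z = 3.

The measured value (-0.54 eV) is reported to only 2 significant figures, so we must test candidate n values and see which one matches to that precision.

Candidate energies:
  n = 13:  E = -13.6057 × 3² / 13² = -0.72456 eV
  n = 14:  E = -13.6057 × 3² / 14² = -0.62475 eV
  n = 15:  E = -13.6057 × 3² / 15² = -0.54423 eV  ← matches
  n = 16:  E = -13.6057 × 3² / 16² = -0.47833 eV
  n = 17:  E = -13.6057 × 3² / 17² = -0.42371 eV

Checking against the measurement of -0.54 eV (2 sig figs), only n = 15 agrees:
E_15 = -0.54423 eV, which rounds to -0.54 eV ✓

Therefore n = 15.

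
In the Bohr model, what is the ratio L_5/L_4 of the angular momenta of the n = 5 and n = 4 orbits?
1.2500

In the Bohr model, L_n = nℏ, so the ratio is purely the ratio of quantum numbers:

L_5/L_4 = 5ℏ / 4ℏ = 5/4 = 1.2500

The angular momentum scales linearly with n.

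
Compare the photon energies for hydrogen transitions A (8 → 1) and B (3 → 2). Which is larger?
8 → 1

Calculate the energy for each transition:

Transition 8 → 1:
ΔE₁ = |E_1 - E_8| = |-13.6057/1² - (-13.6057/8²)|
ΔE₁ = |-13.605700000000 - (-0.212589062500)| = 13.393110938 eV

Transition 3 → 2:
ΔE₂ = |E_2 - E_3| = |-13.6057/2² - (-13.6057/3²)|
ΔE₂ = |-3.401425000000 - (-1.511744444444)| = 1.889680556 eV

Since 13.393110938 eV > 1.889680556 eV, the transition 8 → 1 emits the more energetic photon.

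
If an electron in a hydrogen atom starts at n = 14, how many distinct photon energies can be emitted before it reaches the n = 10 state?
10

The electron can occupy levels n = 10, 11, ..., 14 during de-excitation — that is m = 14 - 10 + 1 = 5 distinct levels.

The number of distinct spectral lines equals the number of ways to choose 2 of these m levels (each pair gives one possible emission transition):

Number of lines = m(m-1)/2 = 5×4/2 = 10

These correspond to all possible transitions between the 5 levels:
14 → 13, 14 → 12, 14 → 11, 14 → 10, 13 → 12, 13 → 11, 13 → 10, 12 → 11...

Each transition produces a photon with a unique energy (and thus wavelength). This count does not depend on Z.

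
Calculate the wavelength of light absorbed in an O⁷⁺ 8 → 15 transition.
127.35072 nm

First, find the transition energy using E_n = -13.6057 Z² / n² eV:
E_8 = -13.6057 × 8² / 8² = -13.605700000 eV
E_15 = -13.6057 × 8² / 15² = -3.870065778 eV

Photon energy: |ΔE| = |E_15 - E_8| = 9.735634222 eV

Convert to wavelength using E = hc/λ with hc = 1239.84 eV·nm:
λ = hc/E = 1239.84 eV·nm / 9.735634222 eV
λ = 127.35072 nm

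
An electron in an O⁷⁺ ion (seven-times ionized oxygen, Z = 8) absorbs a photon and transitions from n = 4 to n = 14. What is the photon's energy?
49.9801 eV

The energy levels of a hydrogen-like atom are E_n = -13.6057 Z² eV / n².

Energy at n = 4: E_4 = -13.6057 × 8² / 4² = -54.4228000 eV
Energy at n = 14: E_14 = -13.6057 × 8² / 14² = -4.4426776 eV

The excitation energy is the difference:
ΔE = E_14 - E_4
ΔE = -4.4426776 - (-54.4228000)
ΔE = 49.9801 eV

Since this is positive, energy must be absorbed (photon absorption).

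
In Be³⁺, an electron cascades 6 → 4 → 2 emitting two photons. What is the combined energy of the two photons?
48.3758 eV

The energy levels of Be³⁺ are E_n = -13.6057 × 4² / n² eV.

First transition (6 → 4):
ΔE₁ = |E_4 - E_6|
ΔE₁ = |-13.6057000000 - (-6.0469777778)| = 7.5587222 eV

Second transition (4 → 2):
ΔE₂ = |E_2 - E_4|
ΔE₂ = |-54.4228000000 - (-13.6057000000)| = 40.8171000 eV

Total energy released:
E_total = ΔE₁ + ΔE₂ = 7.5587222 + 40.8171000 = 48.3758 eV

Note: This equals the direct transition 6 → 2: 48.3758 eV ✓
Energy is conserved regardless of the path taken.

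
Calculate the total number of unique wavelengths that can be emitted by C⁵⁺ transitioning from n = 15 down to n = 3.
78

The electron can occupy levels n = 3, 4, ..., 15 during de-excitation — that is m = 15 - 3 + 1 = 13 distinct levels.

The number of distinct spectral lines equals the number of ways to choose 2 of these m levels (each pair gives one possible emission transition):

Number of lines = m(m-1)/2 = 13×12/2 = 78

These correspond to all possible transitions between the 13 levels:
15 → 14, 15 → 13, 15 → 12, 15 → 11, 15 → 10, 15 → 9, 15 → 8, 15 → 7...

Each transition produces a photon with a unique energy (and thus wavelength). This count does not depend on Z.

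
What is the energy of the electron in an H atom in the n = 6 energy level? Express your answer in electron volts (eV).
-0.37794 eV

The energy levels of a hydrogen-like atom are given by:
E_n = -13.6057 eV / n²

For n = 6:
E_6 = -13.6057 eV / 6²
E_6 = -13.6057 eV / 36
E_6 = -0.37794 eV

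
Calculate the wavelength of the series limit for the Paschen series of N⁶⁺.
16.7375 nm

The series limit corresponds to the transition from n = ∞ to n = 3.
This is the highest energy (shortest wavelength) transition in the Paschen series.

E_∞ = 0 eV
E_3 = -13.6057 × 7² / 3² = -74.075478 eV

Energy at series limit:
ΔE = E_∞ - E_3 = 0 - (-74.075478) = 74.075478 eV
λ = hc/E = 1239.84 eV·nm / 74.075478 eV = 16.7375 nm

This energy equals the ionization energy from the n = 3 state of N⁶⁺.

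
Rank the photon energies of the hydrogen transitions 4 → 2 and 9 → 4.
4 → 2

Calculate the energy for each transition:

Transition 4 → 2:
ΔE₁ = |E_2 - E_4| = |-13.6057/2² - (-13.6057/4²)|
ΔE₁ = |-3.40142500 - (-0.85035625)| = 2.55107 eV

Transition 9 → 4:
ΔE₂ = |E_4 - E_9| = |-13.6057/4² - (-13.6057/9²)|
ΔE₂ = |-0.85035625 - (-0.16797160)| = 0.68238 eV

Since 2.55107 eV > 0.68238 eV, the transition 4 → 2 emits the more energetic photon.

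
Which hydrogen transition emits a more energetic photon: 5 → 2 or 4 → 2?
5 → 2

Calculate the energy for each transition:

Transition 5 → 2:
ΔE₁ = |E_2 - E_5| = |-13.6057/2² - (-13.6057/5²)|
ΔE₁ = |-3.401425000000 - (-0.544228000000)| = 2.857197000 eV

Transition 4 → 2:
ΔE₂ = |E_2 - E_4| = |-13.6057/2² - (-13.6057/4²)|
ΔE₂ = |-3.401425000000 - (-0.850356250000)| = 2.551068750 eV

Since 2.857197000 eV > 2.551068750 eV, the transition 5 → 2 emits the more energetic photon.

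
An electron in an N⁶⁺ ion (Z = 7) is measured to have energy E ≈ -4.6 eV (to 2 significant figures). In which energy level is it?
n = 12

The exact energy levels follow E_n = -13.6057 Z² / n² eV with Z = 7.

The measured value (-4.6 eV) is reported to only 2 significant figures, so we must test candidate n values and see which one matches to that precision.

Candidate energies:
  n = 10:  E = -13.6057 × 7² / 10² = -6.666793 eV
  n = 11:  E = -13.6057 × 7² / 11² = -5.509746 eV
  n = 12:  E = -13.6057 × 7² / 12² = -4.629717 eV  ← matches
  n = 13:  E = -13.6057 × 7² / 13² = -3.944848 eV
  n = 14:  E = -13.6057 × 7² / 14² = -3.401425 eV

Checking against the measurement of -4.6 eV (2 sig figs), only n = 12 agrees:
E_12 = -4.629717 eV, which rounds to -4.6 eV ✓

Therefore n = 12.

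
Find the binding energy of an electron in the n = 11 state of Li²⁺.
1.0120 eV

The ionization energy is the energy needed to remove the electron completely (n → ∞).

For a hydrogen-like ion with Z = 3, E_n = -13.6057 Z² / n² eV.

At n = 11: E_11 = -13.6057 × 3² / 11² = -1.0119942 eV
At n = ∞: E_∞ = 0 eV

Ionization energy = E_∞ - E_11 = 0 - (-1.0119942) = 1.0119942 eV
Ionization energy ≈ 1.0120 eV

This is also called the binding energy of the electron in state n = 11.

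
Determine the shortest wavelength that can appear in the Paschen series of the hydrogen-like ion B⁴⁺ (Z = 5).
32.81 nm

The series limit corresponds to the transition from n = ∞ to n = 3.
This is the highest energy (shortest wavelength) transition in the Paschen series.

E_∞ = 0 eV
E_3 = -13.6057 × 5² / 3² = -37.7936 eV

Energy at series limit:
ΔE = E_∞ - E_3 = 0 - (-37.7936) = 37.7936 eV
λ = hc/E = 1239.84 eV·nm / 37.7936 eV = 32.81 nm

This energy equals the ionization energy from the n = 3 state of B⁴⁺.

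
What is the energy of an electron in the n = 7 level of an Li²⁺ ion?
-2.50 eV

For hydrogen-like ions, the energy levels scale with Z²:
E_n = -13.6057 Z² / n² eV

For Li²⁺ (Z = 3) at n = 7:
E_7 = -13.6057 × 3² / 7²
E_7 = -13.6057 × 9 / 49
E_7 = -122.4513 / 49
E_7 = -2.50 eV

The energy is 9 times more negative than hydrogen at the same n due to the stronger nuclear charge.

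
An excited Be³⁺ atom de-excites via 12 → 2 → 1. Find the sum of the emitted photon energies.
216.179456 eV

The energy levels of Be³⁺ are E_n = -13.6057 × 4² / n² eV.

First transition (12 → 2):
ΔE₁ = |E_2 - E_12|
ΔE₁ = |-54.422800000000 - (-1.511744444444)| = 52.911055556 eV

Second transition (2 → 1):
ΔE₂ = |E_1 - E_2|
ΔE₂ = |-217.691200000000 - (-54.422800000000)| = 163.268400000 eV

Total energy released:
E_total = ΔE₁ + ΔE₂ = 52.911055556 + 163.268400000 = 216.179456 eV

Note: This equals the direct transition 12 → 1: 216.179456 eV ✓
Energy is conserved regardless of the path taken.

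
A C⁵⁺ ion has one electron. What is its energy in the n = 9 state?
-6.04698 eV

For hydrogen-like ions, the energy levels scale with Z²:
E_n = -13.6057 Z² / n² eV

For C⁵⁺ (Z = 6) at n = 9:
E_9 = -13.6057 × 6² / 9²
E_9 = -13.6057 × 36 / 81
E_9 = -489.8052 / 81
E_9 = -6.04698 eV

The energy is 36 times more negative than hydrogen at the same n due to the stronger nuclear charge.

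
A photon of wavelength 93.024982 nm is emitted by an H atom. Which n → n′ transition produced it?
n = 7 → n = 1

First, find the photon energy from the wavelength (hc = 1239.84 eV·nm):
E = hc/λ = 1239.84 eV·nm / 93.024982 nm = 13.328033 eV

The energy levels of hydrogen satisfy E_n = -13.6057 / n² eV, so an emission n_i → n_f releases
ΔE = 13.6057 × (1/n_f² − 1/n_i²) eV.

Setting ΔE equal to the photon energy:
1/n_f² − 1/n_i² = 13.328033 / 13.6057 = 0.97959186

Since 1/n_i² must be positive, we need 1/n_f² > 0.97959186, i.e. n_f ≤ 1. For each allowed n_f, solve n_i = (1/n_f² − 0.97959186)^(−1/2) and check whether it is a whole number:
  n_f = 1: 1/n_i² = 1.00000000 − 0.97959186 = 0.02040814 → n_i = 7.000  → integer, n_i = 7 ✓

Only n_f = 1 gives an integer upper level, n_i = 7.

The transition is from n = 7 to n = 1 (emission).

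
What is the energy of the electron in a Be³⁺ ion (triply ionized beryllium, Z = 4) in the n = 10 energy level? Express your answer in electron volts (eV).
-2.1769 eV

The energy levels of a hydrogen-like atom are given by:
E_n = -13.6057 Z² / n² eV  (with Z = 4 for Be³⁺)

For n = 10:
E_10 = -13.6057 × 4² / 10²
E_10 = -13.6057 × 16 / 100
E_10 = -2.1769 eV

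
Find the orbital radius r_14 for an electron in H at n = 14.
10.3719 nm (or 103.7187 Å)

The Bohr radius formula is:
r_n = n² a₀ / Z

where a₀ = 0.0529177 nm is the Bohr radius.

For H (Z = 1) at n = 14:
r_14 = 14² × 0.0529177 nm / 1
r_14 = 196 × 0.0529177 nm / 1
r_14 = 10.37187 nm / 1
r_14 = 10.3719 nm

The electron orbits at approximately 10.3719 nm from the nucleus.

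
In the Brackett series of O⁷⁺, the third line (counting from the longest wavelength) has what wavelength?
33.827 nm

The lines of a series are numbered from the longest wavelength (smallest ΔE) outward; the third line is the transition from n = n_f + 3 to n_f.
The Brackett series has all transitions ending at n_f = 4.

For O⁷⁺ (Z = 8), the third line (γ-line) is the jump from n = 7 to n = 4:
E_7 = -13.6057 × 8² / 7² = -17.77071 eV
E_4 = -13.6057 × 8² / 4² = -54.42280 eV
ΔE = E_7 - E_4 = 36.65209 eV

λ = hc/E = 1239.84 eV·nm / 36.65209 eV
λ = 33.827 nm

This is the γ-line of the Brackett series in O⁷⁺.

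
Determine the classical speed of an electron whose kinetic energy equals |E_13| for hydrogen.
1.68e+05 m/s (or 0.06% of c)

The binding energy at n = 13 for hydrogen is:
E_13 = -13.6057/13² = -0.0805071 eV
|E_13| = 0.0805071 eV

Convert to Joules:
KE = 0.0805071 eV × (1.602177 × 10⁻¹⁹ J/eV) = 1.2899e-20 J

Using KE = ½mv²:
v = √(2·KE/m_e)
v = √(2 × 1.2899e-20 J / 9.10938 × 10⁻³¹ kg)
v = 1.68e+05 m/s

This is approximately 0.06% the speed of light.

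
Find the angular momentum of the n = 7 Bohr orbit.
7.3820e-34 J·s (or 7ℏ)

In the Bohr model, angular momentum is quantized:
L = nℏ

where ℏ = h/(2π) = 1.054572e-34 J·s

For n = 7:
L = 7 × 1.054572e-34 J·s
L = 7.3820e-34 J·s

This can also be written as L = 7ℏ.
The angular momentum is an integer multiple of the reduced Planck constant.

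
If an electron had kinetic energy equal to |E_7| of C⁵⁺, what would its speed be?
1.88e+06 m/s (or 0.625480% of c)

The binding energy at n = 7 for C⁵⁺ is:
E_7 = -13.6057 × 6²/7² = -9.99602449 eV
|E_7| = 9.99602449 eV

Convert to Joules:
KE = 9.99602449 eV × (1.602177 × 10⁻¹⁹ J/eV) = 1.6015e-18 J

Using KE = ½mv²:
v = √(2·KE/m_e)
v = √(2 × 1.6015e-18 J / 9.10938 × 10⁻³¹ kg)
v = 1.88e+06 m/s

This is approximately 0.625480% the speed of light.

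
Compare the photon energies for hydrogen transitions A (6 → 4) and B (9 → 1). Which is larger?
9 → 1

Calculate the energy for each transition:

Transition 6 → 4:
ΔE₁ = |E_4 - E_6| = |-13.6057/4² - (-13.6057/6²)|
ΔE₁ = |-0.8503562500 - (-0.3779361111)| = 0.4724201 eV

Transition 9 → 1:
ΔE₂ = |E_1 - E_9| = |-13.6057/1² - (-13.6057/9²)|
ΔE₂ = |-13.6057000000 - (-0.1679716049)| = 13.4377284 eV

Since 13.4377284 eV > 0.4724201 eV, the transition 9 → 1 emits the more energetic photon.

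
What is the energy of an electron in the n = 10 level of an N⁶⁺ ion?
-6.667 eV

For hydrogen-like ions, the energy levels scale with Z²:
E_n = -13.6057 Z² / n² eV

For N⁶⁺ (Z = 7) at n = 10:
E_10 = -13.6057 × 7² / 10²
E_10 = -13.6057 × 49 / 100
E_10 = -666.6793 / 100
E_10 = -6.667 eV

The energy is 49 times more negative than hydrogen at the same n due to the stronger nuclear charge.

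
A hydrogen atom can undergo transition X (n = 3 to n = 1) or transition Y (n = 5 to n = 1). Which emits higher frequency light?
5 → 1

Calculate the energy for each transition:

Transition 3 → 1:
ΔE₁ = |E_1 - E_3| = |-13.6057/1² - (-13.6057/3²)|
ΔE₁ = |-13.605700000000 - (-1.511744444444)| = 12.093955556 eV

Transition 5 → 1:
ΔE₂ = |E_1 - E_5| = |-13.6057/1² - (-13.6057/5²)|
ΔE₂ = |-13.605700000000 - (-0.544228000000)| = 13.061472000 eV

Since 13.061472000 eV > 12.093955556 eV, the transition 5 → 1 emits the more energetic photon.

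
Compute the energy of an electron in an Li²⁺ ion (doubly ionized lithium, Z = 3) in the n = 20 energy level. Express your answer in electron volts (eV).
-0.30613 eV

The energy levels of a hydrogen-like atom are given by:
E_n = -13.6057 Z² / n² eV  (with Z = 3 for Li²⁺)

For n = 20:
E_20 = -13.6057 × 3² / 20²
E_20 = -13.6057 × 9 / 400
E_20 = -0.30613 eV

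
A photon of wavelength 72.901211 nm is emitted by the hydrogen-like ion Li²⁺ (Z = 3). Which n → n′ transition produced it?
n = 3 → n = 2

First, find the photon energy from the wavelength (hc = 1239.84 eV·nm):
E = hc/λ = 1239.84 eV·nm / 72.901211 nm = 17.007125 eV

The energy levels of Li²⁺ satisfy E_n = -13.6057 × 3² / n² eV, so an emission n_i → n_f releases
ΔE = 13.6057 × 3² × (1/n_f² − 1/n_i²) eV.

Setting ΔE equal to the photon energy:
1/n_f² − 1/n_i² = 17.007125 / (13.6057 × 3²) = 0.13888889

Since 1/n_i² must be positive, we need 1/n_f² > 0.13888889, i.e. n_f ≤ 2. For each allowed n_f, solve n_i = (1/n_f² − 0.13888889)^(−1/2) and check whether it is a whole number:
  n_f = 1: 1/n_i² = 1.00000000 − 0.13888889 = 0.86111111 → n_i = 1.078  (not an integer) ✗
  n_f = 2: 1/n_i² = 0.25000000 − 0.13888889 = 0.11111111 → n_i = 3.000  → integer, n_i = 3 ✓

Only n_f = 2 gives an integer upper level, n_i = 3.

The transition is from n = 3 to n = 2 (emission).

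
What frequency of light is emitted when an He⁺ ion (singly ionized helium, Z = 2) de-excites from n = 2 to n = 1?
9.87e+15 Hz

First, find the transition energy:
E_2 = -13.6057 × 2² / 2² = -13.60570000 eV
E_1 = -13.6057 × 2² / 1² = -54.42280000 eV
|ΔE| = |E_1 - E_2| = 40.81710000 eV

Convert to Joules: E = 40.81710000 eV × (1.602177 × 10⁻¹⁹ J/eV) = 6.5396e-18 J

Using E = hf:
f = E/h = 6.5396e-18 J / (6.62607 × 10⁻³⁴ J·s)
f = 9.87e+15 Hz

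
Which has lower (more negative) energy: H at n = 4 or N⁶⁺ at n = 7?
N⁶⁺ at n = 7 (E = -13.61 eV)

Using E_n = -13.6057 Z² / n² eV:

H (Z = 1) at n = 4:
E = -13.6057 × 1² / 4² = -13.6057 × 1 / 16 = -0.85036 eV

N⁶⁺ (Z = 7) at n = 7:
E = -13.6057 × 7² / 7² = -13.6057 × 49 / 49 = -13.60570 eV

Since -13.60570 eV < -0.85036 eV,
N⁶⁺ at n = 7 is more tightly bound (requires more energy to ionize).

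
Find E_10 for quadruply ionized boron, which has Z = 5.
-3.401425 eV

For hydrogen-like ions, the energy levels scale with Z²:
E_n = -13.6057 Z² / n² eV

For B⁴⁺ (Z = 5) at n = 10:
E_10 = -13.6057 × 5² / 10²
E_10 = -13.6057 × 25 / 100
E_10 = -340.1425 / 100
E_10 = -3.401425 eV

The energy is 25 times more negative than hydrogen at the same n due to the stronger nuclear charge.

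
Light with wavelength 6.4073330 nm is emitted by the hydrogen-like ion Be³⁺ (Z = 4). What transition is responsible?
n = 3 → n = 1

First, find the photon energy from the wavelength (hc = 1239.84 eV·nm):
E = hc/λ = 1239.84 eV·nm / 6.4073330 nm = 193.50329 eV

The energy levels of Be³⁺ satisfy E_n = -13.6057 × 4² / n² eV, so an emission n_i → n_f releases
ΔE = 13.6057 × 4² × (1/n_f² − 1/n_i²) eV.

Setting ΔE equal to the photon energy:
1/n_f² − 1/n_i² = 193.50329 / (13.6057 × 4²) = 0.88888889

Since 1/n_i² must be positive, we need 1/n_f² > 0.88888889, i.e. n_f ≤ 1. For each allowed n_f, solve n_i = (1/n_f² − 0.88888889)^(−1/2) and check whether it is a whole number:
  n_f = 1: 1/n_i² = 1.00000000 − 0.88888889 = 0.11111111 → n_i = 3.000  → integer, n_i = 3 ✓

Only n_f = 1 gives an integer upper level, n_i = 3.

The transition is from n = 3 to n = 1 (emission).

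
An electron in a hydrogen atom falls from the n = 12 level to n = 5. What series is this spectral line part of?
Pfund series

The spectral series in hydrogen are named based on the final (lower) energy level:
- Lyman series: n_final = 1 (ultraviolet)
- Balmer series: n_final = 2 (visible/near-UV)
- Paschen series: n_final = 3 (infrared)
- Brackett series: n_final = 4 (infrared)
- Pfund series: n_final = 5 (far infrared)

Since this transition ends at n = 5, it belongs to the Pfund series.

For reference, this 12 → 5 line has photon energy
ΔE = 13.6057 eV × (1/5² - 1/12²) = 0.44974397222 eV,
corresponding to wavelength λ = hc/ΔE = 1239.84 eV·nm / 0.44974397222 eV = 2756.76847 nm in the far infrared region.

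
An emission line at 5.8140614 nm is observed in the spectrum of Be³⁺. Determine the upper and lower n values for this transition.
n = 7 → n = 1

First, find the photon energy from the wavelength (hc = 1239.84 eV·nm):
E = hc/λ = 1239.84 eV·nm / 5.8140614 nm = 213.24852 eV

The energy levels of Be³⁺ satisfy E_n = -13.6057 × 4² / n² eV, so an emission n_i → n_f releases
ΔE = 13.6057 × 4² × (1/n_f² − 1/n_i²) eV.

Setting ΔE equal to the photon energy:
1/n_f² − 1/n_i² = 213.24852 / (13.6057 × 4²) = 0.97959183

Since 1/n_i² must be positive, we need 1/n_f² > 0.97959183, i.e. n_f ≤ 1. For each allowed n_f, solve n_i = (1/n_f² − 0.97959183)^(−1/2) and check whether it is a whole number:
  n_f = 1: 1/n_i² = 1.00000000 − 0.97959183 = 0.02040817 → n_i = 7.000  → integer, n_i = 7 ✓

Only n_f = 1 gives an integer upper level, n_i = 7.

The transition is from n = 7 to n = 1 (emission).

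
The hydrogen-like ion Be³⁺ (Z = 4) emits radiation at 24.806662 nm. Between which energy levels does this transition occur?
n = 7 → n = 2

First, find the photon energy from the wavelength (hc = 1239.84 eV·nm):
E = hc/λ = 1239.84 eV·nm / 24.806662 nm = 49.980122 eV

The energy levels of Be³⁺ satisfy E_n = -13.6057 × 4² / n² eV, so an emission n_i → n_f releases
ΔE = 13.6057 × 4² × (1/n_f² − 1/n_i²) eV.

Setting ΔE equal to the photon energy:
1/n_f² − 1/n_i² = 49.980122 / (13.6057 × 4²) = 0.22959183

Since 1/n_i² must be positive, we need 1/n_f² > 0.22959183, i.e. n_f ≤ 2. For each allowed n_f, solve n_i = (1/n_f² − 0.22959183)^(−1/2) and check whether it is a whole number:
  n_f = 1: 1/n_i² = 1.00000000 − 0.22959183 = 0.77040817 → n_i = 1.139  (not an integer) ✗
  n_f = 2: 1/n_i² = 0.25000000 − 0.22959183 = 0.02040817 → n_i = 7.000  → integer, n_i = 7 ✓

Only n_f = 2 gives an integer upper level, n_i = 7.

The transition is from n = 7 to n = 2 (emission).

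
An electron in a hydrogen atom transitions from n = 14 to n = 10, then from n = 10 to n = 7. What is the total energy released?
0.2083 eV

The energy levels of hydrogen are E_n = -13.6057 / n² eV.

First transition (14 → 10):
ΔE₁ = |E_10 - E_14|
ΔE₁ = |-0.1360570000 - (-0.0694168367)| = 0.0666402 eV

Second transition (10 → 7):
ΔE₂ = |E_7 - E_10|
ΔE₂ = |-0.2776673469 - (-0.1360570000)| = 0.1416103 eV

Total energy released:
E_total = ΔE₁ + ΔE₂ = 0.0666402 + 0.1416103 = 0.2083 eV

Note: This equals the direct transition 14 → 7: 0.2083 eV ✓
Energy is conserved regardless of the path taken.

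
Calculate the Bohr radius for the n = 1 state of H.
0.0529 nm (or 0.5292 Å)

The Bohr radius formula is:
r_n = n² a₀ / Z

where a₀ = 0.0529177 nm is the Bohr radius.

For H (Z = 1) at n = 1:
r_1 = 1² × 0.0529177 nm / 1
r_1 = 1 × 0.0529177 nm / 1
r_1 = 0.05292 nm / 1
r_1 = 0.0529 nm

The electron orbits at approximately 0.0529 nm from the nucleus.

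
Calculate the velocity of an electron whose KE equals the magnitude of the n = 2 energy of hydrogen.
1.094e+06 m/s (or 0.365% of c)

The binding energy at n = 2 for hydrogen is:
E_2 = -13.6057/2² = -3.401425 eV
|E_2| = 3.401425 eV

Convert to Joules:
KE = 3.401425 eV × (1.602177 × 10⁻¹⁹ J/eV) = 5.44968e-19 J

Using KE = ½mv²:
v = √(2·KE/m_e)
v = √(2 × 5.44968e-19 J / 9.10938 × 10⁻³¹ kg)
v = 1.094e+06 m/s

This is approximately 0.365% the speed of light.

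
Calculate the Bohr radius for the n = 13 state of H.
8.9431 nm (or 89.4309 Å)

The Bohr radius formula is:
r_n = n² a₀ / Z

where a₀ = 0.0529177 nm is the Bohr radius.

For H (Z = 1) at n = 13:
r_13 = 13² × 0.0529177 nm / 1
r_13 = 169 × 0.0529177 nm / 1
r_13 = 8.94309 nm / 1
r_13 = 8.9431 nm

The electron orbits at approximately 8.9431 nm from the nucleus.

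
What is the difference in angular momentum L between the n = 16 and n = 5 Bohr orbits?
1.160e-33 J·s (or 11ℏ)

In the Bohr model, L_n = nℏ where ℏ = 1.05457e-34 J·s.

L_16 = 16ℏ = 1.68731e-33 J·s
L_5 = 5ℏ = 5.27285e-34 J·s

ΔL = L_16 - L_5 = (16 - 5)ℏ = 11ℏ
ΔL = 11 × 1.05457e-34 J·s = 1.160e-33 J·s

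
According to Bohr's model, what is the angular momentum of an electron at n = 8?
8.437e-34 J·s (or 8ℏ)

In the Bohr model, angular momentum is quantized:
L = nℏ

where ℏ = h/(2π) = 1.05457e-34 J·s

For n = 8:
L = 8 × 1.05457e-34 J·s
L = 8.437e-34 J·s

This can also be written as L = 8ℏ.
The angular momentum is an integer multiple of the reduced Planck constant.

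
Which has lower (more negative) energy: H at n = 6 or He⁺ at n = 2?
He⁺ at n = 2 (E = -13.606 eV)

Using E_n = -13.6057 Z² / n² eV:

H (Z = 1) at n = 6:
E = -13.6057 × 1² / 6² = -13.6057 × 1 / 36 = -0.377936 eV

He⁺ (Z = 2) at n = 2:
E = -13.6057 × 2² / 2² = -13.6057 × 4 / 4 = -13.605700 eV

Since -13.605700 eV < -0.377936 eV,
He⁺ at n = 2 is more tightly bound (requires more energy to ionize).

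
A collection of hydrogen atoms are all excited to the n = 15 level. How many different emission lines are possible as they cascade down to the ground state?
105

The electron can occupy levels n = 1, 2, ..., 15 during de-excitation — that is m = 15 - 1 + 1 = 15 distinct levels.

The number of distinct spectral lines equals the number of ways to choose 2 of these m levels (each pair gives one possible emission transition):

Number of lines = m(m-1)/2 = 15×14/2 = 105

These correspond to all possible transitions between the 15 levels:
15 → 14, 15 → 13, 15 → 12, 15 → 11, 15 → 10, 15 → 9, 15 → 8, 15 → 7...

Each transition produces a photon with a unique energy (and thus wavelength). This count does not depend on Z.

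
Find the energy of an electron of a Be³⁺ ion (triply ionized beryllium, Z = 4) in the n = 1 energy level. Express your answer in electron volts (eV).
-217.6912 eV

The energy levels of a hydrogen-like atom are given by:
E_n = -13.6057 Z² / n² eV  (with Z = 4 for Be³⁺)

For n = 1:
E_1 = -13.6057 × 4² / 1²
E_1 = -13.6057 × 16 / 1
E_1 = -217.6912 eV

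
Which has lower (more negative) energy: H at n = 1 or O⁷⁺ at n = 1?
O⁷⁺ at n = 1 (E = -870.76480 eV)

Using E_n = -13.6057 Z² / n² eV:

H (Z = 1) at n = 1:
E = -13.6057 × 1² / 1² = -13.6057 × 1 / 1 = -13.60570000 eV

O⁷⁺ (Z = 8) at n = 1:
E = -13.6057 × 8² / 1² = -13.6057 × 64 / 1 = -870.76480000 eV

Since -870.76480000 eV < -13.60570000 eV,
O⁷⁺ at n = 1 is more tightly bound (requires more energy to ionize).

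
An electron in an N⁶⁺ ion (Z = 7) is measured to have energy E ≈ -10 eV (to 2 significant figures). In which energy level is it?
n = 8

The exact energy levels follow E_n = -13.6057 Z² / n² eV with Z = 7.

The measured value (-10 eV) is reported to only 2 significant figures, so we must test candidate n values and see which one matches to that precision.

Candidate energies:
  n = 6:  E = -13.6057 × 7² / 6² = -18.51887 eV
  n = 7:  E = -13.6057 × 7² / 7² = -13.60570 eV
  n = 8:  E = -13.6057 × 7² / 8² = -10.41686 eV  ← matches
  n = 9:  E = -13.6057 × 7² / 9² = -8.23061 eV
  n = 10:  E = -13.6057 × 7² / 10² = -6.66679 eV

Checking against the measurement of -10 eV (2 sig figs), only n = 8 agrees:
E_8 = -10.41686 eV, which rounds to -10 eV ✓

Therefore n = 8.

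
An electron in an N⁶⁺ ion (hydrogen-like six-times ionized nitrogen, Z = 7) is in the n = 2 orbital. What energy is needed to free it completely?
166.670 eV

The ionization energy is the energy needed to remove the electron completely (n → ∞).

For a hydrogen-like ion with Z = 7, E_n = -13.6057 Z² / n² eV.

At n = 2: E_2 = -13.6057 × 7² / 2² = -166.669825 eV
At n = ∞: E_∞ = 0 eV

Ionization energy = E_∞ - E_2 = 0 - (-166.669825) = 166.669825 eV
Ionization energy ≈ 166.670 eV

This is also called the binding energy of the electron in state n = 2.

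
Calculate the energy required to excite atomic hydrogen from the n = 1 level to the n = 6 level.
13.227764 eV

The energy levels of a hydrogen-like atom are E_n = -13.6057 eV / n².

Energy at n = 1: E_1 = -13.6057 / 1² = -13.605700000 eV
Energy at n = 6: E_6 = -13.6057 / 6² = -0.377936111 eV

The excitation energy is the difference:
ΔE = E_6 - E_1
ΔE = -0.377936111 - (-13.605700000)
ΔE = 13.227764 eV

Since this is positive, energy must be absorbed (photon absorption).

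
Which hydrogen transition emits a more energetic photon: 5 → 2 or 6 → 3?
5 → 2

Calculate the energy for each transition:

Transition 5 → 2:
ΔE₁ = |E_2 - E_5| = |-13.6057/2² - (-13.6057/5²)|
ΔE₁ = |-3.4014250000 - (-0.5442280000)| = 2.8571970 eV

Transition 6 → 3:
ΔE₂ = |E_3 - E_6| = |-13.6057/3² - (-13.6057/6²)|
ΔE₂ = |-1.5117444444 - (-0.3779361111)| = 1.1338083 eV

Since 2.8571970 eV > 1.1338083 eV, the transition 5 → 2 emits the more energetic photon.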